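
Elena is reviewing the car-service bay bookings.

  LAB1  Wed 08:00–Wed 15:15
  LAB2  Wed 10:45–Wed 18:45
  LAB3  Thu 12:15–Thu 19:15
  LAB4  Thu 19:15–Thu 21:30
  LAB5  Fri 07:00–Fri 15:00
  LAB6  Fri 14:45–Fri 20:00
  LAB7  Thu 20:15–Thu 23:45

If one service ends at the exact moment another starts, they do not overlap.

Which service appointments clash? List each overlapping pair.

Sorted by start: LAB1, LAB2, LAB3, LAB4, LAB7, LAB5, LAB6.
LAB2 starts before LAB1 ends → LAB1 and LAB2 overlap.
LAB3 starts after LAB1 ends, so LAB1 has no further overlaps.
LAB3 starts after LAB2 ends, so LAB2 has no further overlaps.
LAB4 starts exactly when LAB3 ends (back-to-back, no overlap), so LAB3 has no further overlaps.
LAB7 starts before LAB4 ends → LAB4 and LAB7 overlap.
LAB5 starts after LAB4 ends, so LAB4 has no further overlaps.
LAB5 starts after LAB7 ends, so LAB7 has no further overlaps.
LAB6 starts before LAB5 ends → LAB5 and LAB6 overlap.

LAB1 & LAB2, LAB4 & LAB7, LAB5 & LAB6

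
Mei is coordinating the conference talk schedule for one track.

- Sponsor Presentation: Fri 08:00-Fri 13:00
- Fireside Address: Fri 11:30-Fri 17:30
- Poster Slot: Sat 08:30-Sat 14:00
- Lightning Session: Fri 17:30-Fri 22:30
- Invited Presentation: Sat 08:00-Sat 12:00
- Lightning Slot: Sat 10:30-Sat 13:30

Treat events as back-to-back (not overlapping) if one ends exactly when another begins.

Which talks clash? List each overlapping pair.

Fireside Address & Sponsor Presentation, Invited Presentation & Lightning Slot, Invited Presentation & Poster Slot, Lightning Slot & Poster Slot

Check each pair: they overlap iff neither finishes before the other starts.
Sorted by start: Sponsor Presentation, Fireside Address, Lightning Session, Invited Presentation, Poster Slot, Lightning Slot.
Fireside Address starts before Sponsor Presentation ends → Sponsor Presentation and Fireside Address overlap.
Lightning Session starts after Sponsor Presentation ends — done with Sponsor Presentation.
Lightning Session starts exactly when Fireside Address ends (back-to-back, no overlap) — done with Fireside Address.
Invited Presentation starts after Lightning Session ends — done with Lightning Session.
Poster Slot starts before Invited Presentation ends → Invited Presentation and Poster Slot overlap.
Lightning Slot starts before Invited Presentation ends → Invited Presentation and Lightning Slot overlap.
Lightning Slot starts before Poster Slot ends → Poster Slot and Lightning Slot overlap.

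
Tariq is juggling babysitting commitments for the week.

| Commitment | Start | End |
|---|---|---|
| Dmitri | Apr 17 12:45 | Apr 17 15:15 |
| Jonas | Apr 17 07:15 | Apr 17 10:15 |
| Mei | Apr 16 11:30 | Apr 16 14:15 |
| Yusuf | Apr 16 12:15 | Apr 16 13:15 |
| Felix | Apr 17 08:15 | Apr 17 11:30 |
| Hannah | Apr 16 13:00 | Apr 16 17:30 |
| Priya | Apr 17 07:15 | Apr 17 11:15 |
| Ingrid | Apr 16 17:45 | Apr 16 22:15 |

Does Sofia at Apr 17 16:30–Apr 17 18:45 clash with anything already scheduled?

Mei: ends Apr 16 14:15 at or before Sofia starts Apr 17 16:30 → clear.
Yusuf: ends Apr 16 13:15 at or before Sofia starts Apr 17 16:30 → clear.
Hannah: ends Apr 16 17:30 at or before Sofia starts Apr 17 16:30 → clear.
Ingrid: ends Apr 16 22:15 at or before Sofia starts Apr 17 16:30 → clear.
Jonas: ends Apr 17 10:15 at or before Sofia starts Apr 17 16:30 → clear.
Priya: ends Apr 17 11:15 at or before Sofia starts Apr 17 16:30 → clear.
Felix: ends Apr 17 11:30 at or before Sofia starts Apr 17 16:30 → clear.
Dmitri: ends Apr 17 15:15 at or before Sofia starts Apr 17 16:30 → clear.

No — it doesn't clash with anything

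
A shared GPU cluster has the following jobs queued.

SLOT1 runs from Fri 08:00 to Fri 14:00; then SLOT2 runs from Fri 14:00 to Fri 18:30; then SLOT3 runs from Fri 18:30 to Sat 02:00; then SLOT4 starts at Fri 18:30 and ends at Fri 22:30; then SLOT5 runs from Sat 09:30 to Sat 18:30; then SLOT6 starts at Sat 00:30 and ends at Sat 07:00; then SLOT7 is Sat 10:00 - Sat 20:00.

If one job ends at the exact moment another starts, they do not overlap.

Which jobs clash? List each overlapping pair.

SLOT3 & SLOT4, SLOT3 & SLOT6, SLOT5 & SLOT7

Check each pair: they overlap iff neither finishes before the other starts.
Sorted by start: SLOT1, SLOT2, SLOT3, SLOT4, SLOT6, SLOT5, SLOT7.
SLOT2 starts exactly when SLOT1 ends (back-to-back, no overlap), so nothing later overlaps SLOT1 either.
SLOT3 starts exactly when SLOT2 ends (back-to-back, no overlap), so nothing later overlaps SLOT2 either.
SLOT4 starts before SLOT3 ends → SLOT3 and SLOT4 overlap.
SLOT6 starts before SLOT3 ends → SLOT3 and SLOT6 overlap.
SLOT5 starts after SLOT3 ends, so nothing later overlaps SLOT3 either.
SLOT6 starts after SLOT4 ends, so nothing later overlaps SLOT4 either.
SLOT5 starts after SLOT6 ends, so nothing later overlaps SLOT6 either.
SLOT7 starts before SLOT5 ends → SLOT5 and SLOT7 overlap.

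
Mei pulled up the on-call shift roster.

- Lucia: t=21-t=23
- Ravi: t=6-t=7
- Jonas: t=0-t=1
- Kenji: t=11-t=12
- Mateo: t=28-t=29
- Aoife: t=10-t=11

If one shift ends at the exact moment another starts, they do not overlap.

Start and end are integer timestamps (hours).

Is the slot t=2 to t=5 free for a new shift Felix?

Jonas: ends t=1 at or before Felix starts t=2 → clear.
Ravi: starts t=6 at or after Felix ends t=5 → clear.
Aoife: starts t=10 at or after Felix ends t=5 → clear.
Kenji: starts t=11 at or after Felix ends t=5 → clear.
Lucia: starts t=21 at or after Felix ends t=5 → clear.
Mateo: starts t=28 at or after Felix ends t=5 → clear.

Yes — the slot is free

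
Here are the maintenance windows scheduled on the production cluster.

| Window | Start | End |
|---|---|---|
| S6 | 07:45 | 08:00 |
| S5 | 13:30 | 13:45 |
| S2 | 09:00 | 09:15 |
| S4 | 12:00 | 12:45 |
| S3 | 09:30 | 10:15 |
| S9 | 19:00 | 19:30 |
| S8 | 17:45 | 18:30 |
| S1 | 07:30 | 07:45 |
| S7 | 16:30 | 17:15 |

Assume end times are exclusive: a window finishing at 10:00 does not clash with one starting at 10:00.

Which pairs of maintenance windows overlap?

Check each pair: they overlap iff neither finishes before the other starts.
Sorted by start: S1, S6, S2, S3, S4, S5, S7, S8, S9.
S6 starts exactly when S1 ends (back-to-back, no overlap); S1 is clear from here.
S2 starts after S6 ends; S6 is clear from here.
S3 starts after S2 ends; S2 is clear from here.
S4 starts after S3 ends; S3 is clear from here.
S5 starts after S4 ends; S4 is clear from here.
S7 starts after S5 ends; S5 is clear from here.
S8 starts after S7 ends; S7 is clear from here.
S9 starts after S8 ends.

no conflicts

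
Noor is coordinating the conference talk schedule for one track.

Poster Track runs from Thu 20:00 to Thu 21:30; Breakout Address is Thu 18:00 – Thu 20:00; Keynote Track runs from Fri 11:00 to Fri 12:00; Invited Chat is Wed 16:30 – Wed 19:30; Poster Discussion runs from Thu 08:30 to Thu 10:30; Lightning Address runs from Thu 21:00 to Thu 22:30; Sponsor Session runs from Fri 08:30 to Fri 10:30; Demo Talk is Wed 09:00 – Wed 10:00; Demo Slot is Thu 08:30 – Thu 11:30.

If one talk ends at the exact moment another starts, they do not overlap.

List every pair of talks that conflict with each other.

Demo Slot & Poster Discussion, Lightning Address & Poster Track

Check each pair: they overlap iff neither finishes before the other starts.
Sorted by start: Demo Talk, Invited Chat, Demo Slot, Poster Discussion, Breakout Address, Poster Track, Lightning Address, Sponsor Session, Keynote Track.
Invited Chat starts after Demo Talk ends; Demo Talk is clear from here.
Demo Slot starts after Invited Chat ends; Invited Chat is clear from here.
Poster Discussion starts before Demo Slot ends → Demo Slot and Poster Discussion overlap.
Breakout Address starts after Demo Slot ends; Demo Slot is clear from here.
Breakout Address starts after Poster Discussion ends; Poster Discussion is clear from here.
Poster Track starts exactly when Breakout Address ends (back-to-back, no overlap); Breakout Address is clear from here.
Lightning Address starts before Poster Track ends → Poster Track and Lightning Address overlap.
Sponsor Session starts after Poster Track ends; Poster Track is clear from here.
Sponsor Session starts after Lightning Address ends; Lightning Address is clear from here.
Keynote Track starts after Sponsor Session ends.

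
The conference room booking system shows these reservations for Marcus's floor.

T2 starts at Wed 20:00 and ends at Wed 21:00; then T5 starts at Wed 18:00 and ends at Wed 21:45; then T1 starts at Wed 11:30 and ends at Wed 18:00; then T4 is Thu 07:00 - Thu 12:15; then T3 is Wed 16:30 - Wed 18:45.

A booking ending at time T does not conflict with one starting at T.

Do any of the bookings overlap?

Yes

Check each pair: they overlap iff neither finishes before the other starts.
Sorted by start: T1, T3, T5, T2, T4.
T3 starts before T1 ends → T1 and T3 overlap.
That's a conflict, so the schedule is not conflict-free.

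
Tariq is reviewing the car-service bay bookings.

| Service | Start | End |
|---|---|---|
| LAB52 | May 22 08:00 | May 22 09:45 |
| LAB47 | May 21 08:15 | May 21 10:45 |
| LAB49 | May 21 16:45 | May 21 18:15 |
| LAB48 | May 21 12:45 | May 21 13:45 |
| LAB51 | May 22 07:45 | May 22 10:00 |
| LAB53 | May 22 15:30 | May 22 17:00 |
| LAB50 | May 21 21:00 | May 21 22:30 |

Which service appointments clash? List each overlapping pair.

Sorted by start: LAB47, LAB48, LAB49, LAB50, LAB51, LAB52, LAB53.
LAB48 starts after LAB47 ends, so LAB47 has no further overlaps.
LAB49 starts after LAB48 ends, so LAB48 has no further overlaps.
LAB50 starts after LAB49 ends, so LAB49 has no further overlaps.
LAB51 starts after LAB50 ends, so LAB50 has no further overlaps.
LAB52 starts before LAB51 ends → LAB51 and LAB52 overlap.
LAB53 starts after LAB51 ends.
LAB53 starts after LAB52 ends.

LAB51 & LAB52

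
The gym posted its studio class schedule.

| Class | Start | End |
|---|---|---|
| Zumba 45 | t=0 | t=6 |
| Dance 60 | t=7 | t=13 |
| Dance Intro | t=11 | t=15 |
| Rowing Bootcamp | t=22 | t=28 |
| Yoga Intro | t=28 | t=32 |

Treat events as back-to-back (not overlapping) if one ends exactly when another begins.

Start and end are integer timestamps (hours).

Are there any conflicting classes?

Check each pair: they overlap iff neither finishes before the other starts.
Sorted by start: Zumba 45, Dance 60, Dance Intro, Rowing Bootcamp, Yoga Intro.
Dance 60 starts after Zumba 45 ends, so Zumba 45 has no further overlaps.
Dance Intro starts before Dance 60 ends → Dance 60 and Dance Intro overlap.
That's a conflict, so the schedule is not conflict-free.

Yes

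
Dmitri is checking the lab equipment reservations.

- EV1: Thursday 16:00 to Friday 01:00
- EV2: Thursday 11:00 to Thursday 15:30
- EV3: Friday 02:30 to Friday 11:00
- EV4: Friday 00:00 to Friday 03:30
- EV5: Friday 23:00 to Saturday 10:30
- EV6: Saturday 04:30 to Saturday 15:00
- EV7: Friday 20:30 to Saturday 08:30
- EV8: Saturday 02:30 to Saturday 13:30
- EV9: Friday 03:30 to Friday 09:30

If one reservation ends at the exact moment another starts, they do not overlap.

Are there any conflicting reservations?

Sorted by start: EV2, EV1, EV4, EV3, EV9, EV7, EV5, EV8, EV6.
EV1 starts after EV2 ends, so EV2 has no further overlaps.
EV4 starts before EV1 ends → EV1 and EV4 overlap.
That's a conflict, so the schedule is not conflict-free.

Yes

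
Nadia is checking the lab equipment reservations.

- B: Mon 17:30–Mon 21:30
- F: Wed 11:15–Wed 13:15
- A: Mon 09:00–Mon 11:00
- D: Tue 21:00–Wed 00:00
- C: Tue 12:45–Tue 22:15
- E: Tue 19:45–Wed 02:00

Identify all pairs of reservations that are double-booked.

Sorted by start: A, B, C, E, D, F.
B starts after A ends — done with A.
C starts after B ends — done with B.
E starts before C ends → C and E overlap.
D starts before C ends → C and D overlap.
F starts after C ends.
D starts before E ends → E and D overlap.
F starts after E ends.
F starts after D ends.

C & D, C & E, D & E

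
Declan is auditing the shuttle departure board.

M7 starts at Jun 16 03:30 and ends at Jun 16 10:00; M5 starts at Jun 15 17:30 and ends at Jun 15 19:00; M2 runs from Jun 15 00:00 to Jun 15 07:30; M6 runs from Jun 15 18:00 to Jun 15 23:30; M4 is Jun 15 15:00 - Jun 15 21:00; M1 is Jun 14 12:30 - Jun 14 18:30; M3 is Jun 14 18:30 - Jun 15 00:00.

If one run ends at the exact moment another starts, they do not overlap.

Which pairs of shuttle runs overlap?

Sorted by start: M1, M3, M2, M4, M5, M6, M7.
M3 starts exactly when M1 ends (back-to-back, no overlap) — done with M1.
M2 starts exactly when M3 ends (back-to-back, no overlap) — done with M3.
M4 starts after M2 ends — done with M2.
M5 starts before M4 ends → M4 and M5 overlap.
M6 starts before M4 ends → M4 and M6 overlap.
M7 starts after M4 ends.
M6 starts before M5 ends → M5 and M6 overlap.
M7 starts after M5 ends.
M7 starts after M6 ends.

M4 & M5, M4 & M6, M5 & M6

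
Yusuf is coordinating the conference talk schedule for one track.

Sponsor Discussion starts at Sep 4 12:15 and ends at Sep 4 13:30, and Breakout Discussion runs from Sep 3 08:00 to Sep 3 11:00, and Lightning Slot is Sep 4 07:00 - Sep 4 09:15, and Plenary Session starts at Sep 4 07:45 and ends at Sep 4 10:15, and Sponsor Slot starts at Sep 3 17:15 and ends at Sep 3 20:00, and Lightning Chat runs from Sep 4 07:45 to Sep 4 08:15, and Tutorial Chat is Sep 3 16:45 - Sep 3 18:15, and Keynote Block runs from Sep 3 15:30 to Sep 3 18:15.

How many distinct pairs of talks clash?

Sorted by start: Breakout Discussion, Keynote Block, Tutorial Chat, Sponsor Slot, Lightning Slot, Plenary Session, Lightning Chat, Sponsor Discussion.
Keynote Block starts after Breakout Discussion ends, so Breakout Discussion has no further overlaps.
Tutorial Chat starts before Keynote Block ends → Keynote Block and Tutorial Chat overlap.
Sponsor Slot starts before Keynote Block ends → Keynote Block and Sponsor Slot overlap.
Lightning Slot starts after Keynote Block ends, so Keynote Block has no further overlaps.
Sponsor Slot starts before Tutorial Chat ends → Tutorial Chat and Sponsor Slot overlap.
Lightning Slot starts after Tutorial Chat ends, so Tutorial Chat has no further overlaps.
Lightning Slot starts after Sponsor Slot ends, so Sponsor Slot has no further overlaps.
Plenary Session starts before Lightning Slot ends → Lightning Slot and Plenary Session overlap.
Lightning Chat starts before Lightning Slot ends → Lightning Slot and Lightning Chat overlap.
Sponsor Discussion starts after Lightning Slot ends.
Lightning Chat starts before Plenary Session ends → Plenary Session and Lightning Chat overlap.
Sponsor Discussion starts after Plenary Session ends.
Sponsor Discussion starts after Lightning Chat ends.
Overlapping pairs: Keynote Block & Sponsor Slot, Keynote Block & Tutorial Chat, Lightning Chat & Lightning Slot, Lightning Chat & Plenary Session, Lightning Slot & Plenary Session, Sponsor Slot & Tutorial Chat — 6 in total.

6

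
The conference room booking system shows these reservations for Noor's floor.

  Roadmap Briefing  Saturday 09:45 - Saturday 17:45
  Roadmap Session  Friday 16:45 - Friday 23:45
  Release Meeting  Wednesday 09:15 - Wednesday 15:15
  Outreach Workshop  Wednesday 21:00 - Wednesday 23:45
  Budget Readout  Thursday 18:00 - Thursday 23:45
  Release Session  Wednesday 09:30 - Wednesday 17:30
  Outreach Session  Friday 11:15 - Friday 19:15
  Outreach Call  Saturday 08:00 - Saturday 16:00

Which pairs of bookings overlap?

Sorted by start: Release Meeting, Release Session, Outreach Workshop, Budget Readout, Outreach Session, Roadmap Session, Outreach Call, Roadmap Briefing.
Release Session starts before Release Meeting ends → Release Meeting and Release Session overlap.
Outreach Workshop starts after Release Meeting ends — done with Release Meeting.
Outreach Workshop starts after Release Session ends — done with Release Session.
Budget Readout starts after Outreach Workshop ends — done with Outreach Workshop.
Outreach Session starts after Budget Readout ends — done with Budget Readout.
Roadmap Session starts before Outreach Session ends → Outreach Session and Roadmap Session overlap.
Outreach Call starts after Outreach Session ends — done with Outreach Session.
Outreach Call starts after Roadmap Session ends — done with Roadmap Session.
Roadmap Briefing starts before Outreach Call ends → Outreach Call and Roadmap Briefing overlap.

Outreach Call & Roadmap Briefing, Outreach Session & Roadmap Session, Release Meeting & Release Session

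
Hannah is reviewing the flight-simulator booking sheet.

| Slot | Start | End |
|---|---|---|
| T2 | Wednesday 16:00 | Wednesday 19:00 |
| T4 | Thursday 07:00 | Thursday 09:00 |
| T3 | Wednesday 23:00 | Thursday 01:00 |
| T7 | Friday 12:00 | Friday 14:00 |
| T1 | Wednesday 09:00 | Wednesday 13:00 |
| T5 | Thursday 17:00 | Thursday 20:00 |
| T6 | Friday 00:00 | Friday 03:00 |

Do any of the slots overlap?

No

Check each pair: they overlap iff neither finishes before the other starts.
Sorted by start: T1, T2, T3, T4, T5, T6, T7.
T2 starts after T1 ends, so nothing later overlaps T1 either.
T3 starts after T2 ends, so nothing later overlaps T2 either.
T4 starts after T3 ends, so nothing later overlaps T3 either.
T5 starts after T4 ends, so nothing later overlaps T4 either.
T6 starts after T5 ends, so nothing later overlaps T5 either.
T7 starts after T6 ends.
Every pair is clear; the schedule has no overlaps.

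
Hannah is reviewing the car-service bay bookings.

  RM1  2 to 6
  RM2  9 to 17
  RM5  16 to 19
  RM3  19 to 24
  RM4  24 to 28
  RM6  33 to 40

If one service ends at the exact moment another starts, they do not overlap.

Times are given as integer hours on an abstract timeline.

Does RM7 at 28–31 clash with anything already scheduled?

RM1: ends 6 at or before RM7 starts 28 → clear.
RM2: ends 17 at or before RM7 starts 28 → clear.
RM5: ends 19 at or before RM7 starts 28 → clear.
RM3: ends 24 at or before RM7 starts 28 → clear.
RM4: ends 28 at or before RM7 starts 28 → clear.
RM6: starts 33 at or after RM7 ends 31 → clear.

No — it doesn't clash with anything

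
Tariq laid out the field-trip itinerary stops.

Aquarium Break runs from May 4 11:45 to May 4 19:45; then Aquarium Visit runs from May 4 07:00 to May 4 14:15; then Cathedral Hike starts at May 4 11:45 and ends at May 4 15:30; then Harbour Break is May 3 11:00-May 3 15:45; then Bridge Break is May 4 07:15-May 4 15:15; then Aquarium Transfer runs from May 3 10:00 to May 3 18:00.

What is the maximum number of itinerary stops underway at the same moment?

4

Walk through starts and ends in time order (an end at T is processed before a start at T):
May 3 10:00 start Aquarium Transfer → 1
May 3 11:00 start Harbour Break → 2
May 3 15:45 end Harbour Break → 1
May 3 18:00 end Aquarium Transfer → 0
May 4 07:00 start Aquarium Visit → 1
May 4 07:15 start Bridge Break → 2
May 4 11:45 start Aquarium Break → 3
May 4 11:45 start Cathedral Hike → 4
May 4 14:15 end Aquarium Visit → 3
May 4 15:15 end Bridge Break → 2
May 4 15:30 end Cathedral Hike → 1
May 4 19:45 end Aquarium Break → 0
Peak is 4, at May 4 11:45 (Aquarium Break, Aquarium Visit, Bridge Break, Cathedral Hike).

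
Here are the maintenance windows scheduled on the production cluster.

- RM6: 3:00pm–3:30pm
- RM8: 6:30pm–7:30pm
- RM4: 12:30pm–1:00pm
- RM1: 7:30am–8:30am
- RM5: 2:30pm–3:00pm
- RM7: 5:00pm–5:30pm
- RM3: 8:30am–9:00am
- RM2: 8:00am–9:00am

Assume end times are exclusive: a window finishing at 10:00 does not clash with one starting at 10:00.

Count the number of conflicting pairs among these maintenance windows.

Sorted by start: RM1, RM2, RM3, RM4, RM5, RM6, RM7, RM8.
RM2 starts before RM1 ends → RM1 and RM2 overlap.
RM3 starts exactly when RM1 ends (back-to-back, no overlap), so nothing later overlaps RM1 either.
RM3 starts before RM2 ends → RM2 and RM3 overlap.
RM4 starts after RM2 ends, so nothing later overlaps RM2 either.
RM4 starts after RM3 ends, so nothing later overlaps RM3 either.
RM5 starts after RM4 ends, so nothing later overlaps RM4 either.
RM6 starts exactly when RM5 ends (back-to-back, no overlap), so nothing later overlaps RM5 either.
RM7 starts after RM6 ends, so nothing later overlaps RM6 either.
RM8 starts after RM7 ends.
Overlapping pairs: RM1 & RM2, RM2 & RM3 — 2 in total.

2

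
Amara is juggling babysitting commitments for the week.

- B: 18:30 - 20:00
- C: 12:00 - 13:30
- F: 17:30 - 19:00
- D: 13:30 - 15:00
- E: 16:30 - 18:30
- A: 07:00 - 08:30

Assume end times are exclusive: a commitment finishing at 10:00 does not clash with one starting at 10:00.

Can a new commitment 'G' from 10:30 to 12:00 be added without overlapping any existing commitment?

Yes — the slot is free

A: ends 08:30 at or before G starts 10:30 → clear.
C: starts 12:00 at or after G ends 12:00 → clear.
D: starts 13:30 at or after G ends 12:00 → clear.
E: starts 16:30 at or after G ends 12:00 → clear.
F: starts 17:30 at or after G ends 12:00 → clear.
B: starts 18:30 at or after G ends 12:00 → clear.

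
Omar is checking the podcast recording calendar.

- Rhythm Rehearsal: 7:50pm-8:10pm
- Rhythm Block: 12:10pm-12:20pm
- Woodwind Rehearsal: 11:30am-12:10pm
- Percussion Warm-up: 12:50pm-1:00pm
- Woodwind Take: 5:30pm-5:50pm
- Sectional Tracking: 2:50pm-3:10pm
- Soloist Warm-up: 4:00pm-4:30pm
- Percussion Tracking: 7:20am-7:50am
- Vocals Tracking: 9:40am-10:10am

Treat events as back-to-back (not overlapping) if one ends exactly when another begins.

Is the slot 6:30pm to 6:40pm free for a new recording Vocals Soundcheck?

Yes — the slot is free

Percussion Tracking: ends 7:50am at or before Vocals Soundcheck starts 6:30pm → clear.
Vocals Tracking: ends 10:10am at or before Vocals Soundcheck starts 6:30pm → clear.
Woodwind Rehearsal: ends 12:10pm at or before Vocals Soundcheck starts 6:30pm → clear.
Rhythm Block: ends 12:20pm at or before Vocals Soundcheck starts 6:30pm → clear.
Percussion Warm-up: ends 1:00pm at or before Vocals Soundcheck starts 6:30pm → clear.
Sectional Tracking: ends 3:10pm at or before Vocals Soundcheck starts 6:30pm → clear.
Soloist Warm-up: ends 4:30pm at or before Vocals Soundcheck starts 6:30pm → clear.
Woodwind Take: ends 5:50pm at or before Vocals Soundcheck starts 6:30pm → clear.
Rhythm Rehearsal: starts 7:50pm at or after Vocals Soundcheck ends 6:40pm → clear.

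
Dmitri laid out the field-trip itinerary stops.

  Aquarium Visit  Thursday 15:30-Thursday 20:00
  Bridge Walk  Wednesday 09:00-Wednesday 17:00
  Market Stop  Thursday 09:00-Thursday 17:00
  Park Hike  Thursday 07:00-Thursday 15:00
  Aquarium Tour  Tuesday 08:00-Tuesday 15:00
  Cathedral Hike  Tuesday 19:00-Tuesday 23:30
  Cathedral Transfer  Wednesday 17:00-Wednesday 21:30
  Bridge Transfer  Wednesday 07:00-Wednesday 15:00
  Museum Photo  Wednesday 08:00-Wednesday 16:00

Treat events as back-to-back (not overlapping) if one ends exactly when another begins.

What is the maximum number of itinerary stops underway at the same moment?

Sweep the timeline, counting +1 at each start and −1 at each end (ends before starts at a tie):
Tuesday 08:00 start Aquarium Tour → 1
Tuesday 15:00 end Aquarium Tour → 0
Tuesday 19:00 start Cathedral Hike → 1
Tuesday 23:30 end Cathedral Hike → 0
Wednesday 07:00 start Bridge Transfer → 1
Wednesday 08:00 start Museum Photo → 2
Wednesday 09:00 start Bridge Walk → 3
Wednesday 15:00 end Bridge Transfer → 2
Wednesday 16:00 end Museum Photo → 1
Wednesday 17:00 end Bridge Walk → 0
Wednesday 17:00 start Cathedral Transfer → 1
Wednesday 21:30 end Cathedral Transfer → 0
Thursday 07:00 start Park Hike → 1
Thursday 09:00 start Market Stop → 2
Thursday 15:00 end Park Hike → 1
Thursday 15:30 start Aquarium Visit → 2
Thursday 17:00 end Market Stop → 1
Thursday 20:00 end Aquarium Visit → 0
Peak is 3, at Wednesday 09:00 (Bridge Transfer, Bridge Walk, Museum Photo).

3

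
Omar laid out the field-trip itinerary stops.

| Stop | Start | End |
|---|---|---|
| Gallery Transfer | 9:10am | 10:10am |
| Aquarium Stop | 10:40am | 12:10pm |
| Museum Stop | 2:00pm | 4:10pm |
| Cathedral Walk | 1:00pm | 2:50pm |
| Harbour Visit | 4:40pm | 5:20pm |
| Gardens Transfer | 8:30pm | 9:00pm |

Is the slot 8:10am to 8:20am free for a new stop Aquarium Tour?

Yes — the slot is free

Gallery Transfer: starts 9:10am at or after Aquarium Tour ends 8:20am → clear.
Aquarium Stop: starts 10:40am at or after Aquarium Tour ends 8:20am → clear.
Cathedral Walk: starts 1:00pm at or after Aquarium Tour ends 8:20am → clear.
Museum Stop: starts 2:00pm at or after Aquarium Tour ends 8:20am → clear.
Harbour Visit: starts 4:40pm at or after Aquarium Tour ends 8:20am → clear.
Gardens Transfer: starts 8:30pm at or after Aquarium Tour ends 8:20am → clear.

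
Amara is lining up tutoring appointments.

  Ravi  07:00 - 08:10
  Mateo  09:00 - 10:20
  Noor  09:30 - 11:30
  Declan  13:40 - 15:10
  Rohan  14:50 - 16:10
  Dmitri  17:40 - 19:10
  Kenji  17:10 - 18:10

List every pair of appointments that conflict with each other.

Sorted by start: Ravi, Mateo, Noor, Declan, Rohan, Kenji, Dmitri.
Mateo starts after Ravi ends — done with Ravi.
Noor starts before Mateo ends → Mateo and Noor overlap.
Declan starts after Mateo ends — done with Mateo.
Declan starts after Noor ends — done with Noor.
Rohan starts before Declan ends → Declan and Rohan overlap.
Kenji starts after Declan ends — done with Declan.
Kenji starts after Rohan ends — done with Rohan.
Dmitri starts before Kenji ends → Kenji and Dmitri overlap.

Declan & Rohan, Dmitri & Kenji, Mateo & Noor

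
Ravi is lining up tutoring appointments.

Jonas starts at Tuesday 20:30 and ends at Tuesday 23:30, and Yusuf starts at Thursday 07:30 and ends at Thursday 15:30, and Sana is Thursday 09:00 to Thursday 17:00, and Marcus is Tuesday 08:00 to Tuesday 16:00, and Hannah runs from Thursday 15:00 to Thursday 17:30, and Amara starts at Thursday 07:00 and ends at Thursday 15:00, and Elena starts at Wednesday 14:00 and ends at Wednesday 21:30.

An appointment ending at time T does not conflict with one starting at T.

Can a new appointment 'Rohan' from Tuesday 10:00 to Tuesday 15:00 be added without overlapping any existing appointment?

Marcus: starts Tuesday 08:00 before Rohan ends Tuesday 15:00, and ends Tuesday 16:00 after Rohan starts Tuesday 10:00 → overlap.
Jonas: starts Tuesday 20:30 at or after Rohan ends Tuesday 15:00 → clear.
Elena: starts Wednesday 14:00 at or after Rohan ends Tuesday 15:00 → clear.
Amara: starts Thursday 07:00 at or after Rohan ends Tuesday 15:00 → clear.
Yusuf: starts Thursday 07:30 at or after Rohan ends Tuesday 15:00 → clear.
Sana: starts Thursday 09:00 at or after Rohan ends Tuesday 15:00 → clear.
Hannah: starts Thursday 15:00 at or after Rohan ends Tuesday 15:00 → clear.
Rohan overlaps Marcus.

No — it overlaps Marcus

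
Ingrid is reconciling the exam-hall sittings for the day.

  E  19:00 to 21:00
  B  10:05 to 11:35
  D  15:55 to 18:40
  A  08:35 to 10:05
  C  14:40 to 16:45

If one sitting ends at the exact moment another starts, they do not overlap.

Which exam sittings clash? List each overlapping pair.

Sorted by start: A, B, C, D, E.
B starts exactly when A ends (back-to-back, no overlap), so A has no further overlaps.
C starts after B ends, so B has no further overlaps.
D starts before C ends → C and D overlap.
E starts after C ends.
E starts after D ends.

C & D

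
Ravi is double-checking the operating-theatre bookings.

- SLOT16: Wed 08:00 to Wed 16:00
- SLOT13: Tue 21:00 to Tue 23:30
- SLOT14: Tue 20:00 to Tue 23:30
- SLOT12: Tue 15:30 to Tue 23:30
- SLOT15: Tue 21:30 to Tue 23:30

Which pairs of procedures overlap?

SLOT12 & SLOT13, SLOT12 & SLOT14, SLOT12 & SLOT15, SLOT13 & SLOT14, SLOT13 & SLOT15, SLOT14 & SLOT15

Check each pair: they overlap iff neither finishes before the other starts.
Sorted by start: SLOT12, SLOT14, SLOT13, SLOT15, SLOT16.
SLOT14 starts before SLOT12 ends → SLOT12 and SLOT14 overlap.
SLOT13 starts before SLOT12 ends → SLOT12 and SLOT13 overlap.
SLOT15 starts before SLOT12 ends → SLOT12 and SLOT15 overlap.
SLOT16 starts after SLOT12 ends.
SLOT13 starts before SLOT14 ends → SLOT14 and SLOT13 overlap.
SLOT15 starts before SLOT14 ends → SLOT14 and SLOT15 overlap.
SLOT16 starts after SLOT14 ends.
SLOT15 starts before SLOT13 ends → SLOT13 and SLOT15 overlap.
SLOT16 starts after SLOT13 ends.
SLOT16 starts after SLOT15 ends.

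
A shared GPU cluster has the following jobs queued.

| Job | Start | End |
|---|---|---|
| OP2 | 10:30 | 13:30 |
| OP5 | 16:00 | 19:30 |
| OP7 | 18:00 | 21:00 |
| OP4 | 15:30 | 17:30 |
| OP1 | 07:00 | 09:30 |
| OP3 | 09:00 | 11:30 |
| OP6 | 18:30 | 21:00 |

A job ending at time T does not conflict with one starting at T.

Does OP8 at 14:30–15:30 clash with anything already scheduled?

No — it doesn't clash with anything

OP1: ends 09:30 at or before OP8 starts 14:30 → clear.
OP3: ends 11:30 at or before OP8 starts 14:30 → clear.
OP2: ends 13:30 at or before OP8 starts 14:30 → clear.
OP4: starts 15:30 at or after OP8 ends 15:30 → clear.
OP5: starts 16:00 at or after OP8 ends 15:30 → clear.
OP7: starts 18:00 at or after OP8 ends 15:30 → clear.
OP6: starts 18:30 at or after OP8 ends 15:30 → clear.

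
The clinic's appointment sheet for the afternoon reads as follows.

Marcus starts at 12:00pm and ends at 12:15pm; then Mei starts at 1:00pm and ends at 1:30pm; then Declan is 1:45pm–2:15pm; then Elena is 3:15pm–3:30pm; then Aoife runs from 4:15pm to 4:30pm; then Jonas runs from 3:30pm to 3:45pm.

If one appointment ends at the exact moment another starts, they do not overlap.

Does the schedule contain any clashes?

No

Sorted by start: Marcus, Mei, Declan, Elena, Jonas, Aoife.
Mei starts after Marcus ends — done with Marcus.
Declan starts after Mei ends — done with Mei.
Elena starts after Declan ends — done with Declan.
Jonas starts exactly when Elena ends (back-to-back, no overlap) — done with Elena.
Aoife starts after Jonas ends.
Every pair is clear; the schedule has no overlaps.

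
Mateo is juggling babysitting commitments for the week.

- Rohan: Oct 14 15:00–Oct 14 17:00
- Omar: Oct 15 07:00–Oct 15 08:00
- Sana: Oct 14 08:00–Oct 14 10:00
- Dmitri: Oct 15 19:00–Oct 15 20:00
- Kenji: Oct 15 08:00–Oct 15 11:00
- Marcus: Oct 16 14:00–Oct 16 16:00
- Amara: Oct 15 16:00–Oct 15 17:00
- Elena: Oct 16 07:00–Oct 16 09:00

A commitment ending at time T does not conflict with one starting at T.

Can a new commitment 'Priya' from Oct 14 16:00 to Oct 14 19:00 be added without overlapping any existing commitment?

Sana: ends Oct 14 10:00 at or before Priya starts Oct 14 16:00 → clear.
Rohan: starts Oct 14 15:00 before Priya ends Oct 14 19:00, and ends Oct 14 17:00 after Priya starts Oct 14 16:00 → overlap.
Omar: starts Oct 15 07:00 at or after Priya ends Oct 14 19:00 → clear.
Kenji: starts Oct 15 08:00 at or after Priya ends Oct 14 19:00 → clear.
Amara: starts Oct 15 16:00 at or after Priya ends Oct 14 19:00 → clear.
Dmitri: starts Oct 15 19:00 at or after Priya ends Oct 14 19:00 → clear.
Elena: starts Oct 16 07:00 at or after Priya ends Oct 14 19:00 → clear.
Marcus: starts Oct 16 14:00 at or after Priya ends Oct 14 19:00 → clear.
Priya overlaps Rohan.

No — it overlaps Rohan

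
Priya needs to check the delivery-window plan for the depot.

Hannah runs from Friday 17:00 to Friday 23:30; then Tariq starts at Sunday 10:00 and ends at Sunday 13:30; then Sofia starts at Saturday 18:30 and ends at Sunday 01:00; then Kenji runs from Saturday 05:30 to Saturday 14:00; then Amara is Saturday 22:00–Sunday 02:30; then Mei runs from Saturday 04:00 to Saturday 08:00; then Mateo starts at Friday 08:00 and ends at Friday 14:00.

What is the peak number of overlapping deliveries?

2

Walk through starts and ends in time order (an end at T is processed before a start at T):
Friday 08:00 start Mateo → 1
Friday 14:00 end Mateo → 0
Friday 17:00 start Hannah → 1
Friday 23:30 end Hannah → 0
Saturday 04:00 start Mei → 1
Saturday 05:30 start Kenji → 2
Saturday 08:00 end Mei → 1
Saturday 14:00 end Kenji → 0
Saturday 18:30 start Sofia → 1
Saturday 22:00 start Amara → 2
Sunday 01:00 end Sofia → 1
Sunday 02:30 end Amara → 0
Sunday 10:00 start Tariq → 1
Sunday 13:30 end Tariq → 0
Peak is 2, at Saturday 05:30 (Kenji, Mei).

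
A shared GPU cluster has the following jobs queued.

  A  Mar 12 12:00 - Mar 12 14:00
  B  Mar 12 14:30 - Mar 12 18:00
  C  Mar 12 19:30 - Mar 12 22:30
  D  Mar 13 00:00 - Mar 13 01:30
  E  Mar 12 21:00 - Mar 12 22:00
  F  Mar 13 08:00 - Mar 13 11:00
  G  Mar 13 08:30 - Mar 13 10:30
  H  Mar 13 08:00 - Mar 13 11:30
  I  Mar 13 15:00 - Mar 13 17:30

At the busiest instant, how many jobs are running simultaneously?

Walk through starts and ends in time order (an end at T is processed before a start at T):
Mar 12 12:00 start A → 1
Mar 12 14:00 end A → 0
Mar 12 14:30 start B → 1
Mar 12 18:00 end B → 0
Mar 12 19:30 start C → 1
Mar 12 21:00 start E → 2
Mar 12 22:00 end E → 1
Mar 12 22:30 end C → 0
Mar 13 00:00 start D → 1
Mar 13 01:30 end D → 0
Mar 13 08:00 start F → 1
Mar 13 08:00 start H → 2
Mar 13 08:30 start G → 3
Mar 13 10:30 end G → 2
Mar 13 11:00 end F → 1
Mar 13 11:30 end H → 0
Mar 13 15:00 start I → 1
Mar 13 17:30 end I → 0
Peak is 3, at Mar 13 08:30 (F, G, H).

3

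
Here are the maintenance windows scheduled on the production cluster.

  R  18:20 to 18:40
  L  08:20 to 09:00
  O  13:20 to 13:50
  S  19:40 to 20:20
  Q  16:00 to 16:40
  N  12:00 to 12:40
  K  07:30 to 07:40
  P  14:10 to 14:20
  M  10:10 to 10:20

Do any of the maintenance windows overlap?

No

Sorted by start: K, L, M, N, O, P, Q, R, S.
L starts after K ends, so K has no further overlaps.
M starts after L ends, so L has no further overlaps.
N starts after M ends, so M has no further overlaps.
O starts after N ends, so N has no further overlaps.
P starts after O ends, so O has no further overlaps.
Q starts after P ends, so P has no further overlaps.
R starts after Q ends, so Q has no further overlaps.
S starts after R ends.
Every pair is clear; the schedule has no overlaps.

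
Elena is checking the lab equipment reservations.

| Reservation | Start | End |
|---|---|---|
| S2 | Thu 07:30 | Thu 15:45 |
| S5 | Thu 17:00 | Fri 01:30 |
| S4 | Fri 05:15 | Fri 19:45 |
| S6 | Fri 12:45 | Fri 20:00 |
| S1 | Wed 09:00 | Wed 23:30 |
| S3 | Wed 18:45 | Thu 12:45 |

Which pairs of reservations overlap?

Sorted by start: S1, S3, S2, S5, S4, S6.
S3 starts before S1 ends → S1 and S3 overlap.
S2 starts after S1 ends; S1 is clear from here.
S2 starts before S3 ends → S3 and S2 overlap.
S5 starts after S3 ends; S3 is clear from here.
S5 starts after S2 ends; S2 is clear from here.
S4 starts after S5 ends; S5 is clear from here.
S6 starts before S4 ends → S4 and S6 overlap.

S1 & S3, S2 & S3, S4 & S6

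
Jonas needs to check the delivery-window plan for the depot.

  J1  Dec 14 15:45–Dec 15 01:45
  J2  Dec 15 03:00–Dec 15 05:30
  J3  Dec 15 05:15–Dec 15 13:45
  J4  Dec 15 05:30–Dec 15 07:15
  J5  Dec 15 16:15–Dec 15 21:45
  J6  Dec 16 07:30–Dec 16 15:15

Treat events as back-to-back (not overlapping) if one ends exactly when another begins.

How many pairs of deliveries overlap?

2

Two intervals overlap when each starts before the other ends.
Sorted by start: J1, J2, J3, J4, J5, J6.
J2 starts after J1 ends; J1 is clear from here.
J3 starts before J2 ends → J2 and J3 overlap.
J4 starts exactly when J2 ends (back-to-back, no overlap); J2 is clear from here.
J4 starts before J3 ends → J3 and J4 overlap.
J5 starts after J3 ends; J3 is clear from here.
J5 starts after J4 ends; J4 is clear from here.
J6 starts after J5 ends.
Overlapping pairs: J2 & J3, J3 & J4 — 2 in total.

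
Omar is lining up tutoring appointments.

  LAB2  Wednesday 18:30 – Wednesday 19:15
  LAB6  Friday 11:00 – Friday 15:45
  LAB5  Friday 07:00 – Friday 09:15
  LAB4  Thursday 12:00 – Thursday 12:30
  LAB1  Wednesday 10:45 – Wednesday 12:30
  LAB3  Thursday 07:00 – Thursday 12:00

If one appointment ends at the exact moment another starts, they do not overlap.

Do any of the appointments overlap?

Sorted by start: LAB1, LAB2, LAB3, LAB4, LAB5, LAB6.
LAB2 starts after LAB1 ends, so LAB1 has no further overlaps.
LAB3 starts after LAB2 ends, so LAB2 has no further overlaps.
LAB4 starts exactly when LAB3 ends (back-to-back, no overlap), so LAB3 has no further overlaps.
LAB5 starts after LAB4 ends, so LAB4 has no further overlaps.
LAB6 starts after LAB5 ends.
Every pair is clear; the schedule has no overlaps.

No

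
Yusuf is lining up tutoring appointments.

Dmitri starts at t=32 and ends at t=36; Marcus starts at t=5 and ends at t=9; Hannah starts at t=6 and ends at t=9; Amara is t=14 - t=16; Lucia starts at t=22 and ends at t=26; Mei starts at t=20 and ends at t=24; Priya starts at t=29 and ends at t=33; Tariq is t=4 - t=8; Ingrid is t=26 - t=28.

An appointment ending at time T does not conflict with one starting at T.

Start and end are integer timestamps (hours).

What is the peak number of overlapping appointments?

Sweep the timeline, counting +1 at each start and −1 at each end (ends before starts at a tie):
t=4 start Tariq → 1
t=5 start Marcus → 2
t=6 start Hannah → 3
t=8 end Tariq → 2
t=9 end Hannah → 1
t=9 end Marcus → 0
t=14 start Amara → 1
t=16 end Amara → 0
t=20 start Mei → 1
t=22 start Lucia → 2
t=24 end Mei → 1
t=26 end Lucia → 0
t=26 start Ingrid → 1
t=28 end Ingrid → 0
t=29 start Priya → 1
t=32 start Dmitri → 2
t=33 end Priya → 1
t=36 end Dmitri → 0
Peak is 3, at t=6 (Hannah, Marcus, Tariq).

3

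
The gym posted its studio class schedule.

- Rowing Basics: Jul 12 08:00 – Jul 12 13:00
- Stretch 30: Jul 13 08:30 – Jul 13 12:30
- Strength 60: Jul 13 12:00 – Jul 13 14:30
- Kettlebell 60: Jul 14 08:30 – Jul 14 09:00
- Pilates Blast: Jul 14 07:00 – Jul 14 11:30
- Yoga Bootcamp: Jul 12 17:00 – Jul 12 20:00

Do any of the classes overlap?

Sorted by start: Rowing Basics, Yoga Bootcamp, Stretch 30, Strength 60, Pilates Blast, Kettlebell 60.
Yoga Bootcamp starts after Rowing Basics ends; Rowing Basics is clear from here.
Stretch 30 starts after Yoga Bootcamp ends; Yoga Bootcamp is clear from here.
Strength 60 starts before Stretch 30 ends → Stretch 30 and Strength 60 overlap.
That's a conflict, so the schedule is not conflict-free.

Yes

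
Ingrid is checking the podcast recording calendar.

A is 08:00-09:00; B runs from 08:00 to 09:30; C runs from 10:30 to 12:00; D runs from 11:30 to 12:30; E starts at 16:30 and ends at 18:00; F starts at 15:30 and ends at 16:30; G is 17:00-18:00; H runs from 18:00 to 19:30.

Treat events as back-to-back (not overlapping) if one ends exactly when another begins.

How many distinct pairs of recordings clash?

3

Sorted by start: A, B, C, D, F, E, G, H.
B starts before A ends → A and B overlap.
C starts after A ends; A is clear from here.
C starts after B ends; B is clear from here.
D starts before C ends → C and D overlap.
F starts after C ends; C is clear from here.
F starts after D ends; D is clear from here.
E starts exactly when F ends (back-to-back, no overlap); F is clear from here.
G starts before E ends → E and G overlap.
H starts exactly when E ends (back-to-back, no overlap).
H starts exactly when G ends (back-to-back, no overlap).
Overlapping pairs: A & B, C & D, E & G — 3 in total.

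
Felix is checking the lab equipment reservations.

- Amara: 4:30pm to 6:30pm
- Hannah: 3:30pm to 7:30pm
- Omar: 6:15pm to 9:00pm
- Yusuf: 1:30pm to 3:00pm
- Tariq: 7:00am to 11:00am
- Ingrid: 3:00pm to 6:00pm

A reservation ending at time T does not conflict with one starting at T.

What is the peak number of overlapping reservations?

Sort all start/end points and keep a running count:
7:00am start Tariq → 1
11:00am end Tariq → 0
1:30pm start Yusuf → 1
3:00pm end Yusuf → 0
3:00pm start Ingrid → 1
3:30pm start Hannah → 2
4:30pm start Amara → 3
6:00pm end Ingrid → 2
6:15pm start Omar → 3
6:30pm end Amara → 2
7:30pm end Hannah → 1
9:00pm end Omar → 0
Peak is 3, at 4:30pm (Amara, Hannah, Ingrid).

3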